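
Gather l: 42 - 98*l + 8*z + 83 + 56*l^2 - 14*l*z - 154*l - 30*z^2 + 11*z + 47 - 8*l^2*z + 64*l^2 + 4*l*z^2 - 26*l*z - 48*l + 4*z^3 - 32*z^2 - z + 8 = l^2*(120 - 8*z) + l*(4*z^2 - 40*z - 300) + 4*z^3 - 62*z^2 + 18*z + 180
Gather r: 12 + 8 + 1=21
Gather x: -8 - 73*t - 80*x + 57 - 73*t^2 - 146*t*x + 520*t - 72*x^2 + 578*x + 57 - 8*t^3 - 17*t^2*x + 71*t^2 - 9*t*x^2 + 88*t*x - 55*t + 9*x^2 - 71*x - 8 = -8*t^3 - 2*t^2 + 392*t + x^2*(-9*t - 63) + x*(-17*t^2 - 58*t + 427) + 98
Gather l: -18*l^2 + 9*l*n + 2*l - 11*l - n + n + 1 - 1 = -18*l^2 + l*(9*n - 9)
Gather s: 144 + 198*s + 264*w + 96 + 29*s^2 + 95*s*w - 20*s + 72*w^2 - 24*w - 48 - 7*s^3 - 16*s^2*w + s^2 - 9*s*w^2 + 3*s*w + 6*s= -7*s^3 + s^2*(30 - 16*w) + s*(-9*w^2 + 98*w + 184) + 72*w^2 + 240*w + 192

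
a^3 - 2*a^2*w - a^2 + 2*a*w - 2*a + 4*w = (a - 2)*(a + 1)*(a - 2*w)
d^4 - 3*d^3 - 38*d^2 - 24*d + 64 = (d - 8)*(d - 1)*(d + 2)*(d + 4)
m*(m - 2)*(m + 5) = m^3 + 3*m^2 - 10*m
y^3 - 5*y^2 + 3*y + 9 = (y - 3)^2*(y + 1)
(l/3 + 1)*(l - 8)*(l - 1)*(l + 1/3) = l^4/3 - 17*l^3/9 - 7*l^2 + 53*l/9 + 8/3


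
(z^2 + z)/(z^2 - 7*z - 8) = z/(z - 8)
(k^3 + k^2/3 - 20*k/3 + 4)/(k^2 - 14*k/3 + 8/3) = (k^2 + k - 6)/(k - 4)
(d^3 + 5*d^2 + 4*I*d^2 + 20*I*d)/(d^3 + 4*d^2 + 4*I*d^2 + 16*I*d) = (d + 5)/(d + 4)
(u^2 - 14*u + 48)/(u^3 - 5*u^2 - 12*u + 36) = (u - 8)/(u^2 + u - 6)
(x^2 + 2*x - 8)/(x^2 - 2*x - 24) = (x - 2)/(x - 6)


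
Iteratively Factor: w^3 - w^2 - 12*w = (w + 3)*(w^2 - 4*w) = (w - 4)*(w + 3)*(w)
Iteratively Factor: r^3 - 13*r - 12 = (r + 3)*(r^2 - 3*r - 4) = (r + 1)*(r + 3)*(r - 4)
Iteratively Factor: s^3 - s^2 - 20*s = (s + 4)*(s^2 - 5*s) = s*(s + 4)*(s - 5)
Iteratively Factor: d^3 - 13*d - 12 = (d + 1)*(d^2 - d - 12) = (d + 1)*(d + 3)*(d - 4)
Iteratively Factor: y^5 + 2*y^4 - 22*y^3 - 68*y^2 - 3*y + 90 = (y + 2)*(y^4 - 22*y^2 - 24*y + 45) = (y + 2)*(y + 3)*(y^3 - 3*y^2 - 13*y + 15) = (y - 1)*(y + 2)*(y + 3)*(y^2 - 2*y - 15) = (y - 5)*(y - 1)*(y + 2)*(y + 3)*(y + 3)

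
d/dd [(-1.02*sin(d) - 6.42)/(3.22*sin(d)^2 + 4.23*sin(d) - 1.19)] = (3.2844*sin(d)^2 + 41.3448*sin(d) + 28.3704)*cos(d)/(10.3684*sin(d)^4 + 27.2412*sin(d)^3 + 10.2293*sin(d)^2 - 10.0674*sin(d) + 1.4161)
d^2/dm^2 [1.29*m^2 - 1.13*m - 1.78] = 2.58000000000000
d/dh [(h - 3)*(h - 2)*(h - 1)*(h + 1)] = 4*h^3 - 15*h^2 + 10*h + 5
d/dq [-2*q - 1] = -2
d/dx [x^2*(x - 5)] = x*(3*x - 10)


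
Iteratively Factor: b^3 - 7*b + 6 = (b + 3)*(b^2 - 3*b + 2) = (b - 2)*(b + 3)*(b - 1)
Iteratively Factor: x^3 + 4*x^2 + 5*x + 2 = (x + 2)*(x^2 + 2*x + 1) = (x + 1)*(x + 2)*(x + 1)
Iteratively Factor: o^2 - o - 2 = (o + 1)*(o - 2)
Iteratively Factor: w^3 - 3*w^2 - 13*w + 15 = (w - 5)*(w^2 + 2*w - 3) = (w - 5)*(w - 1)*(w + 3)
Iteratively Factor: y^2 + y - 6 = (y + 3)*(y - 2)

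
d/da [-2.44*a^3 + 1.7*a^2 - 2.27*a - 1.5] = -7.32*a^2 + 3.4*a - 2.27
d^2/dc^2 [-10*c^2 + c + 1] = -20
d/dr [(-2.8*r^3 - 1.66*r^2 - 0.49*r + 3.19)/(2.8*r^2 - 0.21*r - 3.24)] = (-7.84*r^4 + 1.176*r^3 + 28.9366*r^2 - 7.1072*r + 2.2575)/(7.84*r^4 - 1.176*r^3 - 18.0999*r^2 + 1.3608*r + 10.4976)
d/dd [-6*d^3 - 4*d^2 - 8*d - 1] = -18*d^2 - 8*d - 8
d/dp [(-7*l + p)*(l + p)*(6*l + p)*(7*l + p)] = -343*l^3 - 86*l^2*p + 21*l*p^2 + 4*p^3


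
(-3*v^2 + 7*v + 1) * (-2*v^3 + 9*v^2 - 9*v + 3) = 6*v^5 - 41*v^4 + 88*v^3 - 63*v^2 + 12*v + 3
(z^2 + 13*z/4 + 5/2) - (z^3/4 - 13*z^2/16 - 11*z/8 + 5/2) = -z^3/4 + 29*z^2/16 + 37*z/8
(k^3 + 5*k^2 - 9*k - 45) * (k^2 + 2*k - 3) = k^5 + 7*k^4 - 2*k^3 - 78*k^2 - 63*k + 135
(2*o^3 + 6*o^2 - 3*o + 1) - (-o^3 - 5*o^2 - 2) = 3*o^3 + 11*o^2 - 3*o + 3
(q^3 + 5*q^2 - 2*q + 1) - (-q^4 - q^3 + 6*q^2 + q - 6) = q^4 + 2*q^3 - q^2 - 3*q + 7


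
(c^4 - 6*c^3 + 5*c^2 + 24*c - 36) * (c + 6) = c^5 - 31*c^3 + 54*c^2 + 108*c - 216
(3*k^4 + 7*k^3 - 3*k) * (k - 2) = 3*k^5 + k^4 - 14*k^3 - 3*k^2 + 6*k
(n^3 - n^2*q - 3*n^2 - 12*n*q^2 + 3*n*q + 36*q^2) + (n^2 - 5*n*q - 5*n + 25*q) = n^3 - n^2*q - 2*n^2 - 12*n*q^2 - 2*n*q - 5*n + 36*q^2 + 25*q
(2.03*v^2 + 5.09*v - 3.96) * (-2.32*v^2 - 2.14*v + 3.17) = -4.7096*v^4 - 16.153*v^3 + 4.7297*v^2 + 24.6097*v - 12.5532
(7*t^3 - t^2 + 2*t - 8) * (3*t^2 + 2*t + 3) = 21*t^5 + 11*t^4 + 25*t^3 - 23*t^2 - 10*t - 24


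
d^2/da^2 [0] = 0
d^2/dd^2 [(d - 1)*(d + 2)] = 2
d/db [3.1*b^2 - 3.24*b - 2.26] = 6.2*b - 3.24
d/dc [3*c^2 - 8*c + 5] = 6*c - 8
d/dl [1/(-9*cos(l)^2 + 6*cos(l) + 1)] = 6*(1 - 3*cos(l))*sin(l)/(-9*cos(l)^2 + 6*cos(l) + 1)^2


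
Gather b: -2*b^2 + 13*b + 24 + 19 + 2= -2*b^2 + 13*b + 45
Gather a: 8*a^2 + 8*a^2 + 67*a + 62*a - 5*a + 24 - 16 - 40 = 16*a^2 + 124*a - 32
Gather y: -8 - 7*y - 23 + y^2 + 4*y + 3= y^2 - 3*y - 28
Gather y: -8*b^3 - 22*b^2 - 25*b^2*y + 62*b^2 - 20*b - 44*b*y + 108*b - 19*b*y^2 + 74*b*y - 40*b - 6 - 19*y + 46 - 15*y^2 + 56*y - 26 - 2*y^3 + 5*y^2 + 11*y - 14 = -8*b^3 + 40*b^2 + 48*b - 2*y^3 + y^2*(-19*b - 10) + y*(-25*b^2 + 30*b + 48)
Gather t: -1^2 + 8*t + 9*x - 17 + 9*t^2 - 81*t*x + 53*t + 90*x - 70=9*t^2 + t*(61 - 81*x) + 99*x - 88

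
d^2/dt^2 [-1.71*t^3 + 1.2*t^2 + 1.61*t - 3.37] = 2.4 - 10.26*t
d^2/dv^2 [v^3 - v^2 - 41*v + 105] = 6*v - 2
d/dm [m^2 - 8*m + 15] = 2*m - 8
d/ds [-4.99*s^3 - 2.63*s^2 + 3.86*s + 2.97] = -14.97*s^2 - 5.26*s + 3.86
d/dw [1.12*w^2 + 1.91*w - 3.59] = 2.24*w + 1.91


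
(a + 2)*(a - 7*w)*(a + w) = a^3 - 6*a^2*w + 2*a^2 - 7*a*w^2 - 12*a*w - 14*w^2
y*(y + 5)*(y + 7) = y^3 + 12*y^2 + 35*y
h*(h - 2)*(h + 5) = h^3 + 3*h^2 - 10*h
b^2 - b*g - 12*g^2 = (b - 4*g)*(b + 3*g)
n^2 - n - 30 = (n - 6)*(n + 5)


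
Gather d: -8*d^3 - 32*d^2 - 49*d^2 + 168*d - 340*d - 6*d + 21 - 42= -8*d^3 - 81*d^2 - 178*d - 21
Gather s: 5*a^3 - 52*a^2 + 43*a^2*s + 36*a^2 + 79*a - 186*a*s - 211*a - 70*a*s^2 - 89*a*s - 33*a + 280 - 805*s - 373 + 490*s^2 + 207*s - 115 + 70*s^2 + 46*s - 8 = 5*a^3 - 16*a^2 - 165*a + s^2*(560 - 70*a) + s*(43*a^2 - 275*a - 552) - 216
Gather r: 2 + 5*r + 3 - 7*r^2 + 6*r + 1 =-7*r^2 + 11*r + 6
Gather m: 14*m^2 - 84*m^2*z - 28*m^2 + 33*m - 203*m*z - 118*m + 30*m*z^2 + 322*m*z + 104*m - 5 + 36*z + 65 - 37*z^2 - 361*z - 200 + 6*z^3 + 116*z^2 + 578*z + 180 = m^2*(-84*z - 14) + m*(30*z^2 + 119*z + 19) + 6*z^3 + 79*z^2 + 253*z + 40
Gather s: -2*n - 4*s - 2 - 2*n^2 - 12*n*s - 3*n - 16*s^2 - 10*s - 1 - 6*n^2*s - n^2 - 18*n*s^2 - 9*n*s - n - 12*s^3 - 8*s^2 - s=-3*n^2 - 6*n - 12*s^3 + s^2*(-18*n - 24) + s*(-6*n^2 - 21*n - 15) - 3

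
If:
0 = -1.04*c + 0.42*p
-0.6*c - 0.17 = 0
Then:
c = -0.28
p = -0.70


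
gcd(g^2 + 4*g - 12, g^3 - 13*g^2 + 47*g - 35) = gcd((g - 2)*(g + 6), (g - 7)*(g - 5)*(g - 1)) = 1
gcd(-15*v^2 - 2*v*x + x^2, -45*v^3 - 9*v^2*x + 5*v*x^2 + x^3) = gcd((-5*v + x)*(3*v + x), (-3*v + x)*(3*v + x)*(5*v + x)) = 3*v + x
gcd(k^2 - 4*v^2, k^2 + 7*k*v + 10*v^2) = k + 2*v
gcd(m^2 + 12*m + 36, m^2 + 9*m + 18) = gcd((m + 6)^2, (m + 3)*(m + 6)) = m + 6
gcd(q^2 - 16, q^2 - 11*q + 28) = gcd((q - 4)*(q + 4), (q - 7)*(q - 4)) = q - 4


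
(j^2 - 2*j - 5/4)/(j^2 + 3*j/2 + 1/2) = (j - 5/2)/(j + 1)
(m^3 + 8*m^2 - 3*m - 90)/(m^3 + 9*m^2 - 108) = (m + 5)/(m + 6)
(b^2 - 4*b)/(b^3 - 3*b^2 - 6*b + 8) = b/(b^2 + b - 2)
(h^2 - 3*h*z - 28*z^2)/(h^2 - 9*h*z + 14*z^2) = (-h - 4*z)/(-h + 2*z)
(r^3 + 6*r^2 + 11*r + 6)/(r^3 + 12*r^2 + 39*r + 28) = (r^2 + 5*r + 6)/(r^2 + 11*r + 28)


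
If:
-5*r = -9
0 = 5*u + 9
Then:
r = 9/5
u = -9/5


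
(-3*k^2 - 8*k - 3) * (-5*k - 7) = 15*k^3 + 61*k^2 + 71*k + 21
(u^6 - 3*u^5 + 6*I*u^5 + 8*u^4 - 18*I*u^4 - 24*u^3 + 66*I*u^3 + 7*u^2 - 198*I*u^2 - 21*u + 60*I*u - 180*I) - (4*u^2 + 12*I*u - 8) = u^6 - 3*u^5 + 6*I*u^5 + 8*u^4 - 18*I*u^4 - 24*u^3 + 66*I*u^3 + 3*u^2 - 198*I*u^2 - 21*u + 48*I*u + 8 - 180*I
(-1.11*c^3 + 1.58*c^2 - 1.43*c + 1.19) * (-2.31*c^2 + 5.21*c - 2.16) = 2.5641*c^5 - 9.4329*c^4 + 13.9327*c^3 - 13.612*c^2 + 9.2887*c - 2.5704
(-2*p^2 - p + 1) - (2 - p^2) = -p^2 - p - 1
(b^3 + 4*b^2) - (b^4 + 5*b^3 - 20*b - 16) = -b^4 - 4*b^3 + 4*b^2 + 20*b + 16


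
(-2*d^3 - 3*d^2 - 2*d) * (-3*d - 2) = 6*d^4 + 13*d^3 + 12*d^2 + 4*d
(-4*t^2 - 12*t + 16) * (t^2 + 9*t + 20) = -4*t^4 - 48*t^3 - 172*t^2 - 96*t + 320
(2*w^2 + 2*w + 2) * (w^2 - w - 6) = 2*w^4 - 12*w^2 - 14*w - 12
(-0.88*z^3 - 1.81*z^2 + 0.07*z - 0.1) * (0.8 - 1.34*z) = 1.1792*z^4 + 1.7214*z^3 - 1.5418*z^2 + 0.19*z - 0.08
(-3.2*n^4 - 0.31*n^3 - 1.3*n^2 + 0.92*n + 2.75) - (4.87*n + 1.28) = -3.2*n^4 - 0.31*n^3 - 1.3*n^2 - 3.95*n + 1.47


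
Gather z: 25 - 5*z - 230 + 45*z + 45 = 40*z - 160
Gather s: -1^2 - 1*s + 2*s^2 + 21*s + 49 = 2*s^2 + 20*s + 48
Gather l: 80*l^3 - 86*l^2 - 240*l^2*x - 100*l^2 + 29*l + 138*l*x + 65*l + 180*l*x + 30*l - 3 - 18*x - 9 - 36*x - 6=80*l^3 + l^2*(-240*x - 186) + l*(318*x + 124) - 54*x - 18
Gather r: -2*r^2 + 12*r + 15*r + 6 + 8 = -2*r^2 + 27*r + 14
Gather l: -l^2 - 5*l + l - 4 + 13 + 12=-l^2 - 4*l + 21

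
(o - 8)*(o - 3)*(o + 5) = o^3 - 6*o^2 - 31*o + 120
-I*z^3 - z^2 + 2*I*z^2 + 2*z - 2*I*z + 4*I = (z - 2)*(z - 2*I)*(-I*z + 1)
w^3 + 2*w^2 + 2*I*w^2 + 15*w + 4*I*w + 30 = (w + 2)*(w - 3*I)*(w + 5*I)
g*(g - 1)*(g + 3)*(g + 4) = g^4 + 6*g^3 + 5*g^2 - 12*g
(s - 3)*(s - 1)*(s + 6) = s^3 + 2*s^2 - 21*s + 18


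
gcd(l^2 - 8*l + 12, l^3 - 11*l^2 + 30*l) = l - 6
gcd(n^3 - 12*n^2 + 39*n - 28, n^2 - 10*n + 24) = n - 4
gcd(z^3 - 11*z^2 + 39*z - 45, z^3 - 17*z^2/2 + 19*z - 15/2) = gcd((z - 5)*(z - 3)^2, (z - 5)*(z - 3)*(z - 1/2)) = z^2 - 8*z + 15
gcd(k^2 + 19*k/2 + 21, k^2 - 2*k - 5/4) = 1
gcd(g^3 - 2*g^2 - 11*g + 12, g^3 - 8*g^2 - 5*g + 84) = g^2 - g - 12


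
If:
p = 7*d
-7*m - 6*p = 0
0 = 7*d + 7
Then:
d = -1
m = 6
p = -7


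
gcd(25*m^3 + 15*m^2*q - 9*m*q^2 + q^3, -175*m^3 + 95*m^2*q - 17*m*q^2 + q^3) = 25*m^2 - 10*m*q + q^2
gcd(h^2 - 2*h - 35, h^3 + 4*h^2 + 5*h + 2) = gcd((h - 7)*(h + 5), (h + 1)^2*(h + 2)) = 1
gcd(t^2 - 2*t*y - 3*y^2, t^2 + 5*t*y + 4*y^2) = t + y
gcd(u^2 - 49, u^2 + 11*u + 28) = u + 7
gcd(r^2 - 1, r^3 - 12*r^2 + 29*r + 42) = r + 1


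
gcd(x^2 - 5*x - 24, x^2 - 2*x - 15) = x + 3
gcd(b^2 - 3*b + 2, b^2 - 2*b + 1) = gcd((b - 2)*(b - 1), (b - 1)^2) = b - 1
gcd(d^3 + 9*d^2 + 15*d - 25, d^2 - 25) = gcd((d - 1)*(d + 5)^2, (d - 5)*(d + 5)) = d + 5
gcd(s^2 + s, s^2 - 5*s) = s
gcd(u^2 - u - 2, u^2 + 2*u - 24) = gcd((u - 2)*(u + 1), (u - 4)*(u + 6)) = 1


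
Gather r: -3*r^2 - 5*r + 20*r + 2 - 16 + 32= -3*r^2 + 15*r + 18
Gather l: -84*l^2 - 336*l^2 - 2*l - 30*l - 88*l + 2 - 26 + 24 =-420*l^2 - 120*l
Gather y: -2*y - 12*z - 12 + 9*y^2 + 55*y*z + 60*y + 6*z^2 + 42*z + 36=9*y^2 + y*(55*z + 58) + 6*z^2 + 30*z + 24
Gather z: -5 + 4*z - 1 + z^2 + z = z^2 + 5*z - 6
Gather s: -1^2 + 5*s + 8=5*s + 7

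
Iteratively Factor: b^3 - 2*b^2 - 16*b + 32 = (b - 4)*(b^2 + 2*b - 8) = (b - 4)*(b - 2)*(b + 4)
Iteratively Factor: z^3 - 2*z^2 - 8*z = (z)*(z^2 - 2*z - 8) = z*(z - 4)*(z + 2)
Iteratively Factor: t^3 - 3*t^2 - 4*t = (t)*(t^2 - 3*t - 4) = t*(t + 1)*(t - 4)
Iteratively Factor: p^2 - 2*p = (p - 2)*(p)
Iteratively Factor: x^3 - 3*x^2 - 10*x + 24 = (x - 4)*(x^2 + x - 6) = (x - 4)*(x - 2)*(x + 3)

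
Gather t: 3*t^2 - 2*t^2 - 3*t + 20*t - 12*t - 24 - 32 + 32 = t^2 + 5*t - 24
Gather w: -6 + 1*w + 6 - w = 0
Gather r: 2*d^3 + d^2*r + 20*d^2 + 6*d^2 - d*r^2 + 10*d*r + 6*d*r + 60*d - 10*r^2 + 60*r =2*d^3 + 26*d^2 + 60*d + r^2*(-d - 10) + r*(d^2 + 16*d + 60)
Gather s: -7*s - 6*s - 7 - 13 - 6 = -13*s - 26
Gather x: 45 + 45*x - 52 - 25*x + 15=20*x + 8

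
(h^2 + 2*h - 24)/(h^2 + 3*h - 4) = (h^2 + 2*h - 24)/(h^2 + 3*h - 4)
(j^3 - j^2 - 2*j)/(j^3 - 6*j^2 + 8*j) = (j + 1)/(j - 4)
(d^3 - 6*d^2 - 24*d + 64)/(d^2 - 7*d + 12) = (d^3 - 6*d^2 - 24*d + 64)/(d^2 - 7*d + 12)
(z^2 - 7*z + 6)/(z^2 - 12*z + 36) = (z - 1)/(z - 6)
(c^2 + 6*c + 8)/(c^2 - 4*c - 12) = (c + 4)/(c - 6)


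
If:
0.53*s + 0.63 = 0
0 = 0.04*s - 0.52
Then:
No Solution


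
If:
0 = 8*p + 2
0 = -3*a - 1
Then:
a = -1/3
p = -1/4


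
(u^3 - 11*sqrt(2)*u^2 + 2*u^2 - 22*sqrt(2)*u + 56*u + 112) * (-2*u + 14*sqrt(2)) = -2*u^4 - 4*u^3 + 36*sqrt(2)*u^3 - 420*u^2 + 72*sqrt(2)*u^2 - 840*u + 784*sqrt(2)*u + 1568*sqrt(2)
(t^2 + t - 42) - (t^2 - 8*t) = 9*t - 42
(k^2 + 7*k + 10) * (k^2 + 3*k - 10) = k^4 + 10*k^3 + 21*k^2 - 40*k - 100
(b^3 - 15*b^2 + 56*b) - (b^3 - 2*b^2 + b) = -13*b^2 + 55*b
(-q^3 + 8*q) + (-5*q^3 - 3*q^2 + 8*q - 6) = -6*q^3 - 3*q^2 + 16*q - 6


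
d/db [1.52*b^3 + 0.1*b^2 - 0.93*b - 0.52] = 4.56*b^2 + 0.2*b - 0.93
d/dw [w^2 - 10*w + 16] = 2*w - 10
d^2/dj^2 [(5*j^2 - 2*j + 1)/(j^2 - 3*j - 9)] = 2*(13*j^3 + 138*j^2 - 63*j + 477)/(j^6 - 9*j^5 + 135*j^3 - 729*j - 729)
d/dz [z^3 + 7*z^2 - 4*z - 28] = 3*z^2 + 14*z - 4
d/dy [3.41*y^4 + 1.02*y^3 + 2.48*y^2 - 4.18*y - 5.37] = 13.64*y^3 + 3.06*y^2 + 4.96*y - 4.18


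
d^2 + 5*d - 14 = (d - 2)*(d + 7)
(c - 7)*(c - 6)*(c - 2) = c^3 - 15*c^2 + 68*c - 84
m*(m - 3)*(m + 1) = m^3 - 2*m^2 - 3*m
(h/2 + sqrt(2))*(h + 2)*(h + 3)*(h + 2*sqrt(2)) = h^4/2 + 5*h^3/2 + 2*sqrt(2)*h^3 + 7*h^2 + 10*sqrt(2)*h^2 + 12*sqrt(2)*h + 20*h + 24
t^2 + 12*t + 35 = (t + 5)*(t + 7)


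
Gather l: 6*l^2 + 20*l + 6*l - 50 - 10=6*l^2 + 26*l - 60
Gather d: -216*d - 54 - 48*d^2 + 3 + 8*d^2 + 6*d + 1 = -40*d^2 - 210*d - 50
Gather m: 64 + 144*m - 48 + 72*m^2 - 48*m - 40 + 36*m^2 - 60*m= 108*m^2 + 36*m - 24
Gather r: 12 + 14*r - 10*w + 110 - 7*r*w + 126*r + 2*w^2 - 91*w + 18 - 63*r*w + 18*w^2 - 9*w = r*(140 - 70*w) + 20*w^2 - 110*w + 140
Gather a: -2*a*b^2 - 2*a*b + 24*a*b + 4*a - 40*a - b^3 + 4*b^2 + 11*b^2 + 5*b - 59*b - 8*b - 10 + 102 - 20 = a*(-2*b^2 + 22*b - 36) - b^3 + 15*b^2 - 62*b + 72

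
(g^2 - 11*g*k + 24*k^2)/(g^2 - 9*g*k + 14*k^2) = (g^2 - 11*g*k + 24*k^2)/(g^2 - 9*g*k + 14*k^2)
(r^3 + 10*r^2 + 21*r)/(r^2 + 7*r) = r + 3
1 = 1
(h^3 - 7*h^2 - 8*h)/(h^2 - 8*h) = h + 1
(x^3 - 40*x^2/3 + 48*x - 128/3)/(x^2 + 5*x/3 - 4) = (x^2 - 12*x + 32)/(x + 3)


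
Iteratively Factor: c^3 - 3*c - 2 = (c + 1)*(c^2 - c - 2) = (c - 2)*(c + 1)*(c + 1)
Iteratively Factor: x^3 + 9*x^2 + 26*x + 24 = (x + 3)*(x^2 + 6*x + 8) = (x + 2)*(x + 3)*(x + 4)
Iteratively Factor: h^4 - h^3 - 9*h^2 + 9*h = (h + 3)*(h^3 - 4*h^2 + 3*h) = (h - 1)*(h + 3)*(h^2 - 3*h) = h*(h - 1)*(h + 3)*(h - 3)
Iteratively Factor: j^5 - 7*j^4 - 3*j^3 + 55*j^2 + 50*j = (j + 2)*(j^4 - 9*j^3 + 15*j^2 + 25*j) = (j - 5)*(j + 2)*(j^3 - 4*j^2 - 5*j) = j*(j - 5)*(j + 2)*(j^2 - 4*j - 5) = j*(j - 5)^2*(j + 2)*(j + 1)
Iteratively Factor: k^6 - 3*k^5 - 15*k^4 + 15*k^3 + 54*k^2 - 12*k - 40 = (k - 5)*(k^5 + 2*k^4 - 5*k^3 - 10*k^2 + 4*k + 8) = (k - 5)*(k - 1)*(k^4 + 3*k^3 - 2*k^2 - 12*k - 8) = (k - 5)*(k - 1)*(k + 2)*(k^3 + k^2 - 4*k - 4) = (k - 5)*(k - 1)*(k + 1)*(k + 2)*(k^2 - 4) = (k - 5)*(k - 1)*(k + 1)*(k + 2)^2*(k - 2)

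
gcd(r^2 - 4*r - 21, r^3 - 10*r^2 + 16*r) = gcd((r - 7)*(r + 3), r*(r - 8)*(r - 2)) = 1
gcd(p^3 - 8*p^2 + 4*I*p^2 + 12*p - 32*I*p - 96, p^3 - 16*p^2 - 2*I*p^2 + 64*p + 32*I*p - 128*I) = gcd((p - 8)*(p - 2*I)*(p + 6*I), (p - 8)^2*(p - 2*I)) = p^2 + p*(-8 - 2*I) + 16*I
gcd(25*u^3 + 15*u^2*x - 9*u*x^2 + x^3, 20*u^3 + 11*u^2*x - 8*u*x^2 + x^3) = -5*u^2 - 4*u*x + x^2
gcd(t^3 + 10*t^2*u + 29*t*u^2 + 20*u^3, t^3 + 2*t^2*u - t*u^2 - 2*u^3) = t + u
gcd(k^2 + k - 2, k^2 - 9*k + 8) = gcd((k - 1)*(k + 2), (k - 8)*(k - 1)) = k - 1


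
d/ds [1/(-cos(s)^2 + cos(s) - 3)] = (1 - 2*cos(s))*sin(s)/(sin(s)^2 + cos(s) - 4)^2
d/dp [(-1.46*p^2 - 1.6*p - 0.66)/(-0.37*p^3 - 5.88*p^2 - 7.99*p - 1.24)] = (-0.5402*p^4 - 1.184*p^3 + 1.5248*p^2 - 4.1408*p - 3.2894)/(0.1369*p^6 + 4.3512*p^5 + 40.487*p^4 + 94.88*p^3 + 78.4225*p^2 + 19.8152*p + 1.5376)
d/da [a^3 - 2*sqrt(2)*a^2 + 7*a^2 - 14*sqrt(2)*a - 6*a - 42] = 3*a^2 - 4*sqrt(2)*a + 14*a - 14*sqrt(2) - 6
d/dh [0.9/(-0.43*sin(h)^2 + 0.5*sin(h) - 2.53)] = (0.774*sin(h) - 0.45)*cos(h)/(0.43*sin(h)^2 - 0.5*sin(h) + 2.53)^2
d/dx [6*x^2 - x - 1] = 12*x - 1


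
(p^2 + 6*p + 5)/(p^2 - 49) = (p^2 + 6*p + 5)/(p^2 - 49)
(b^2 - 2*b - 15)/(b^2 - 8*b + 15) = (b + 3)/(b - 3)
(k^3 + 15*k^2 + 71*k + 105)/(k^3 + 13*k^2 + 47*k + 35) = (k + 3)/(k + 1)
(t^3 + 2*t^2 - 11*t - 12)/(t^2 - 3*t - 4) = (t^2 + t - 12)/(t - 4)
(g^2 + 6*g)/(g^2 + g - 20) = g*(g + 6)/(g^2 + g - 20)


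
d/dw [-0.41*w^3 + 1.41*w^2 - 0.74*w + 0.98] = -1.23*w^2 + 2.82*w - 0.74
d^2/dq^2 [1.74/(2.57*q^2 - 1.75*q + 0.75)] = (-22.985052*q^2 + 15.6513*q + 1.74*(5.14*q - 1.75)*(10.28*q - 3.5) - 6.7077)/(2.57*q^2 - 1.75*q + 0.75)^3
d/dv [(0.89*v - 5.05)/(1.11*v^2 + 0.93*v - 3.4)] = (-0.9879*v^2 + 11.211*v + 1.6705)/(1.2321*v^4 + 2.0646*v^3 - 6.6831*v^2 - 6.324*v + 11.56)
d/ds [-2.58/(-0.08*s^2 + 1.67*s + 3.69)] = (4.3086 - 0.4128*s)/(-0.08*s^2 + 1.67*s + 3.69)^2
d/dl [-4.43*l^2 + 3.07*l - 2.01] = 3.07 - 8.86*l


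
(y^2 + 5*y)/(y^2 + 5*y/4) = 4*(y + 5)/(4*y + 5)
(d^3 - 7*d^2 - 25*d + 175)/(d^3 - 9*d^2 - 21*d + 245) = (d - 5)/(d - 7)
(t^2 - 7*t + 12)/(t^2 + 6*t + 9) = (t^2 - 7*t + 12)/(t^2 + 6*t + 9)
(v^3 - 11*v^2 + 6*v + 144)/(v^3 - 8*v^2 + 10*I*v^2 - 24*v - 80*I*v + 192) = (v^2 - 3*v - 18)/(v^2 + 10*I*v - 24)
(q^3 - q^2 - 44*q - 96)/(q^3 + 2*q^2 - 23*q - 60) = (q - 8)/(q - 5)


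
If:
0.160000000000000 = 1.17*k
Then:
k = 0.14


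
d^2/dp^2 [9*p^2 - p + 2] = 18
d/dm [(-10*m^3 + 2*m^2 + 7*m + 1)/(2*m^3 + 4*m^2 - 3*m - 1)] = 2*(-22*m^4 + 16*m^3 - 5*m^2 - 6*m - 2)/(4*m^6 + 16*m^5 + 4*m^4 - 28*m^3 + m^2 + 6*m + 1)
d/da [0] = 0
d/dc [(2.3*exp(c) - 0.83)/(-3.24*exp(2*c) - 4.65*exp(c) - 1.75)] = (7.452*exp(2*c) - 5.3784*exp(c) - 7.8845)*exp(c)/(10.4976*exp(4*c) + 30.132*exp(3*c) + 32.9625*exp(2*c) + 16.275*exp(c) + 3.0625)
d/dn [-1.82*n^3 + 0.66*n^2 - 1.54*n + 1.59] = -5.46*n^2 + 1.32*n - 1.54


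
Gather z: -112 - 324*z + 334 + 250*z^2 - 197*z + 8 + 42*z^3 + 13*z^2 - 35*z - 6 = 42*z^3 + 263*z^2 - 556*z + 224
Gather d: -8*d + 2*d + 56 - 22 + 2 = 36 - 6*d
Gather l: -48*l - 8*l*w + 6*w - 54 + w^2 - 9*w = l*(-8*w - 48) + w^2 - 3*w - 54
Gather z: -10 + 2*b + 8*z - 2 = 2*b + 8*z - 12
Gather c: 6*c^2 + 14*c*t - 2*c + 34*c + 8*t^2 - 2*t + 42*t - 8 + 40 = 6*c^2 + c*(14*t + 32) + 8*t^2 + 40*t + 32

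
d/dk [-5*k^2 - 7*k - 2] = -10*k - 7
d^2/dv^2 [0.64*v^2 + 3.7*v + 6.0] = 1.28000000000000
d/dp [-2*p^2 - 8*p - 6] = -4*p - 8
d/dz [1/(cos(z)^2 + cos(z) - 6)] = (2*cos(z) + 1)*sin(z)/(cos(z)^2 + cos(z) - 6)^2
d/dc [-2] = 0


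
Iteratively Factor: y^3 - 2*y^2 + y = (y - 1)*(y^2 - y) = y*(y - 1)*(y - 1)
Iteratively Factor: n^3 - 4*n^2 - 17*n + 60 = (n + 4)*(n^2 - 8*n + 15) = (n - 3)*(n + 4)*(n - 5)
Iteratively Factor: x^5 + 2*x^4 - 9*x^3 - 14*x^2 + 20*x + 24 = (x - 2)*(x^4 + 4*x^3 - x^2 - 16*x - 12) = (x - 2)*(x + 2)*(x^3 + 2*x^2 - 5*x - 6) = (x - 2)^2*(x + 2)*(x^2 + 4*x + 3) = (x - 2)^2*(x + 1)*(x + 2)*(x + 3)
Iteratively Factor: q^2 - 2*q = (q - 2)*(q)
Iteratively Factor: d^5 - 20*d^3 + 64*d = (d - 4)*(d^4 + 4*d^3 - 4*d^2 - 16*d) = (d - 4)*(d + 4)*(d^3 - 4*d) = (d - 4)*(d + 2)*(d + 4)*(d^2 - 2*d) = (d - 4)*(d - 2)*(d + 2)*(d + 4)*(d)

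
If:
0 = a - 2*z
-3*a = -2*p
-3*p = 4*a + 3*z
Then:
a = 0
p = 0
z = 0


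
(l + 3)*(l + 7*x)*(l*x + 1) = l^3*x + 7*l^2*x^2 + 3*l^2*x + l^2 + 21*l*x^2 + 7*l*x + 3*l + 21*x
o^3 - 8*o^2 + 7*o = o*(o - 7)*(o - 1)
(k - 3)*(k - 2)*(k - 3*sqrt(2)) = k^3 - 5*k^2 - 3*sqrt(2)*k^2 + 6*k + 15*sqrt(2)*k - 18*sqrt(2)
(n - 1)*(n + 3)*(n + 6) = n^3 + 8*n^2 + 9*n - 18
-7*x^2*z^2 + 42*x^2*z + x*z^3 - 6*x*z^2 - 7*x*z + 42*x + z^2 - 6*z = (-7*x + z)*(z - 6)*(x*z + 1)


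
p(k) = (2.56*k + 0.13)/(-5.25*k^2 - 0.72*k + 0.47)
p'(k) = (2.56*k + 0.13)*(10.5*k + 0.72)/(-5.25*k^2 - 0.72*k + 0.47)^2 + 2.56/(-5.25*k^2 - 0.72*k + 0.47) = (13.44*k^2 + 1.365*k + 1.2968)/(27.5625*k^4 + 7.56*k^3 - 4.4166*k^2 - 0.6768*k + 0.2209)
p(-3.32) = 0.15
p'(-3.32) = 0.05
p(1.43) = -0.34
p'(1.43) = 0.24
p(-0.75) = 0.92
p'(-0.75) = 2.07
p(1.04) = -0.47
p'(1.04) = 0.49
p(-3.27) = 0.15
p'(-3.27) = 0.05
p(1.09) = -0.45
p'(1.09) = 0.44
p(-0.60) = 1.42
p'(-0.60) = 5.45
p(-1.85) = 0.28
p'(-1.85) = 0.17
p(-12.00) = 0.04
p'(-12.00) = 0.00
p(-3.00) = 0.17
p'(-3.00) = 0.06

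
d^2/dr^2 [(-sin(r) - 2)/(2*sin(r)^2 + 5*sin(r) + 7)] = (4*sin(r)^5 + 22*sin(r)^4 - 32*sin(r)^3 - 145*sin(r)^2 - 57*sin(r) + 26)/(5*sin(r) - cos(2*r) + 8)^3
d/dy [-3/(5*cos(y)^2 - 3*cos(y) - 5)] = 3*(3 - 10*cos(y))*sin(y)/(5*sin(y)^2 + 3*cos(y))^2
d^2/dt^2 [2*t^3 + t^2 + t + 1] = 12*t + 2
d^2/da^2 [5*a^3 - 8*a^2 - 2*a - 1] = 30*a - 16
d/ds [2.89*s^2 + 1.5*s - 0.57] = 5.78*s + 1.5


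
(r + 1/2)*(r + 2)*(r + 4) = r^3 + 13*r^2/2 + 11*r + 4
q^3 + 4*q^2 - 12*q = q*(q - 2)*(q + 6)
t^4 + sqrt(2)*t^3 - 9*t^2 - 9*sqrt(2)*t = t*(t - 3)*(t + 3)*(t + sqrt(2))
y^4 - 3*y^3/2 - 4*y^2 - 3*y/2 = y*(y - 3)*(y + 1/2)*(y + 1)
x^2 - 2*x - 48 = (x - 8)*(x + 6)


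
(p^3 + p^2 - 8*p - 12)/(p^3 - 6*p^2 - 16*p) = (p^2 - p - 6)/(p*(p - 8))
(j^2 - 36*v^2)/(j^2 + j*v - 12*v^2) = (j^2 - 36*v^2)/(j^2 + j*v - 12*v^2)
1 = 1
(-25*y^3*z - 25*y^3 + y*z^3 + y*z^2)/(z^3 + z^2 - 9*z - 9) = y*(-25*y^2 + z^2)/(z^2 - 9)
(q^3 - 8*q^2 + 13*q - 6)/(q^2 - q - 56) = (-q^3 + 8*q^2 - 13*q + 6)/(-q^2 + q + 56)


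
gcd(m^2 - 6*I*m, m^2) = m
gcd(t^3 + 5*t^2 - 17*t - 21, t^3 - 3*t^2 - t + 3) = t^2 - 2*t - 3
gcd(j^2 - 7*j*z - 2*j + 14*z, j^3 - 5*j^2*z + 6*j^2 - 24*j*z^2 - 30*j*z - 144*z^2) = 1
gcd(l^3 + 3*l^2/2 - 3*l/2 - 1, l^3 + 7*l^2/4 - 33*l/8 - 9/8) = 1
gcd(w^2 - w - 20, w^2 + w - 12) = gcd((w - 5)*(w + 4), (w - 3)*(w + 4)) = w + 4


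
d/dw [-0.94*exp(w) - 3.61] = -0.94*exp(w)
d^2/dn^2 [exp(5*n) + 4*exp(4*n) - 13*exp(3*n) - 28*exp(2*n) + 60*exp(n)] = (25*exp(4*n) + 64*exp(3*n) - 117*exp(2*n) - 112*exp(n) + 60)*exp(n)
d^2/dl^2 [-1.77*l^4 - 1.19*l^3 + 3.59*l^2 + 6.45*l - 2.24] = -21.24*l^2 - 7.14*l + 7.18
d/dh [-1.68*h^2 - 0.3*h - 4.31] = -3.36*h - 0.3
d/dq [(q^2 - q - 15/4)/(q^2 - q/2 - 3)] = 1/(2*(q^2 - 4*q + 4))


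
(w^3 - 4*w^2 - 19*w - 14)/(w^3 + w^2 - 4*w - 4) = (w - 7)/(w - 2)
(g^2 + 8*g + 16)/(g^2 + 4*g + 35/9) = 9*(g^2 + 8*g + 16)/(9*g^2 + 36*g + 35)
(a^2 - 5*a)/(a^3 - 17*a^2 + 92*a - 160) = a/(a^2 - 12*a + 32)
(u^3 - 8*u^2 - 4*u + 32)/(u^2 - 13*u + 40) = (u^2 - 4)/(u - 5)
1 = 1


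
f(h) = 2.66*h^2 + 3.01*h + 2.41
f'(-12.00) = -60.83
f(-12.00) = 349.33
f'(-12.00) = -60.83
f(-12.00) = 349.33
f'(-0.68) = -0.61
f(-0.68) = 1.59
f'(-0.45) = 0.62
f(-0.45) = 1.59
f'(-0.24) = 1.73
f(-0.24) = 1.84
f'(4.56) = 27.27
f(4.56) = 71.45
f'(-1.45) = -4.70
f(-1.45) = 3.64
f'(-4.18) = -19.23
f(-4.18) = 36.30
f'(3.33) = 20.73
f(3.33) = 41.93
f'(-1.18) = -3.27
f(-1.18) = 2.56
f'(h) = 5.32*h + 3.01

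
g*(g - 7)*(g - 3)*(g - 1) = g^4 - 11*g^3 + 31*g^2 - 21*g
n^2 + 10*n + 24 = (n + 4)*(n + 6)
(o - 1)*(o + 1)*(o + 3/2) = o^3 + 3*o^2/2 - o - 3/2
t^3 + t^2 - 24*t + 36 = (t - 3)*(t - 2)*(t + 6)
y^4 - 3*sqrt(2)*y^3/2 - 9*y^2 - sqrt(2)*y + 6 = (y - 3*sqrt(2))*(y - sqrt(2)/2)*(y + sqrt(2))^2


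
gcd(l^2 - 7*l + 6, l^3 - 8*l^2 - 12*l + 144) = l - 6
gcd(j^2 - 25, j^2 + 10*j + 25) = j + 5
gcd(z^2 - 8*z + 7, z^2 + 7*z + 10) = 1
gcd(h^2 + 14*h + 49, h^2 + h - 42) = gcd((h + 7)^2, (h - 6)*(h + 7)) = h + 7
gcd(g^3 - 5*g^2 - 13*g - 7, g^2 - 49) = g - 7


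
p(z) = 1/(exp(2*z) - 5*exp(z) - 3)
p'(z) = (-2*exp(2*z) + 5*exp(z))/(exp(2*z) - 5*exp(z) - 3)^2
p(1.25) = -0.12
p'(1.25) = -0.10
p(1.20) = -0.12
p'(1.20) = -0.07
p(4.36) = 0.00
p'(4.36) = -0.00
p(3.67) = 0.00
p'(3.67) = -0.00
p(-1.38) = -0.24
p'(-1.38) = 0.06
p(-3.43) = -0.32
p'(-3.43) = 0.02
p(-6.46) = -0.33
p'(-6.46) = 0.00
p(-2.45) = -0.29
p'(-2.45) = 0.04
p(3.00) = 0.00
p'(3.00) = -0.00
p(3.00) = 0.00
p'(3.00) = -0.00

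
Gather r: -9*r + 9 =9 - 9*r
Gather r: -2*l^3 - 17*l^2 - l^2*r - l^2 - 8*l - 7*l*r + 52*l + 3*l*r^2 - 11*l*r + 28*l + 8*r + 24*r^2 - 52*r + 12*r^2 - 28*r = -2*l^3 - 18*l^2 + 72*l + r^2*(3*l + 36) + r*(-l^2 - 18*l - 72)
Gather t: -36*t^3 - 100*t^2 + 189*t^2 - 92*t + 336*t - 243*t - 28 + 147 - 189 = -36*t^3 + 89*t^2 + t - 70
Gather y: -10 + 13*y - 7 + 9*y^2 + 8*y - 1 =9*y^2 + 21*y - 18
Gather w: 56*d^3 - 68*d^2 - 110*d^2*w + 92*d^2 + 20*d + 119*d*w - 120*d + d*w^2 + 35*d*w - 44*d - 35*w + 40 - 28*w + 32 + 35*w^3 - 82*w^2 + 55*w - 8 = 56*d^3 + 24*d^2 - 144*d + 35*w^3 + w^2*(d - 82) + w*(-110*d^2 + 154*d - 8) + 64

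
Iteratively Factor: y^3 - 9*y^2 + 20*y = (y)*(y^2 - 9*y + 20) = y*(y - 5)*(y - 4)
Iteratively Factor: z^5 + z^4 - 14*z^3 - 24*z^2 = (z + 3)*(z^4 - 2*z^3 - 8*z^2) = (z + 2)*(z + 3)*(z^3 - 4*z^2) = z*(z + 2)*(z + 3)*(z^2 - 4*z) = z*(z - 4)*(z + 2)*(z + 3)*(z)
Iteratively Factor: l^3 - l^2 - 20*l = (l - 5)*(l^2 + 4*l) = (l - 5)*(l + 4)*(l)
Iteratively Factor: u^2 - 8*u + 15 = (u - 3)*(u - 5)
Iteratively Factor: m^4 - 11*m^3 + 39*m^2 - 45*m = (m)*(m^3 - 11*m^2 + 39*m - 45) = m*(m - 5)*(m^2 - 6*m + 9) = m*(m - 5)*(m - 3)*(m - 3)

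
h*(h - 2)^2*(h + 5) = h^4 + h^3 - 16*h^2 + 20*h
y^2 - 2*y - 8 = (y - 4)*(y + 2)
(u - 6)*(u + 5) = u^2 - u - 30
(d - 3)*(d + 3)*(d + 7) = d^3 + 7*d^2 - 9*d - 63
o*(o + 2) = o^2 + 2*o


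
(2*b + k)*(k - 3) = 2*b*k - 6*b + k^2 - 3*k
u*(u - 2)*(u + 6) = u^3 + 4*u^2 - 12*u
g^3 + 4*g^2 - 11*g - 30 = (g - 3)*(g + 2)*(g + 5)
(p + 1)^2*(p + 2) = p^3 + 4*p^2 + 5*p + 2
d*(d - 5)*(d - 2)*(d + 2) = d^4 - 5*d^3 - 4*d^2 + 20*d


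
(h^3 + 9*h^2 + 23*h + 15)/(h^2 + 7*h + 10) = (h^2 + 4*h + 3)/(h + 2)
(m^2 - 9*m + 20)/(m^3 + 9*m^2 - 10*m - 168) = (m - 5)/(m^2 + 13*m + 42)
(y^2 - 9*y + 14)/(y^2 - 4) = (y - 7)/(y + 2)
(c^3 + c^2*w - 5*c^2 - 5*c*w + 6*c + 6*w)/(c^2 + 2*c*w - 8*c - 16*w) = (c^3 + c^2*w - 5*c^2 - 5*c*w + 6*c + 6*w)/(c^2 + 2*c*w - 8*c - 16*w)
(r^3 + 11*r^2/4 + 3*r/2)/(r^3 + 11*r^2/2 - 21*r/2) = (4*r^2 + 11*r + 6)/(2*(2*r^2 + 11*r - 21))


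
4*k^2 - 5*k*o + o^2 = (-4*k + o)*(-k + o)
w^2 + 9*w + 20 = (w + 4)*(w + 5)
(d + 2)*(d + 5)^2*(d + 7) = d^4 + 19*d^3 + 129*d^2 + 365*d + 350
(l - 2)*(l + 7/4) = l^2 - l/4 - 7/2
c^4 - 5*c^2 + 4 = (c - 2)*(c - 1)*(c + 1)*(c + 2)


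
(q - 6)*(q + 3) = q^2 - 3*q - 18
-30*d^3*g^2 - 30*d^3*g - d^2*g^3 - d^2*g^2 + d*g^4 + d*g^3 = g*(-6*d + g)*(5*d + g)*(d*g + d)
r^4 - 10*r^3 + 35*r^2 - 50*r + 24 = (r - 4)*(r - 3)*(r - 2)*(r - 1)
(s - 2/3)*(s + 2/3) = s^2 - 4/9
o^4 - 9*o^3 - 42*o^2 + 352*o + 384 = (o - 8)^2*(o + 1)*(o + 6)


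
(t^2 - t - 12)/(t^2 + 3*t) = (t - 4)/t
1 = 1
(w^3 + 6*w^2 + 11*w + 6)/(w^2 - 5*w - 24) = (w^2 + 3*w + 2)/(w - 8)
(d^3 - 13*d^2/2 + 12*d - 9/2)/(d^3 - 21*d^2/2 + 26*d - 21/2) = (d - 3)/(d - 7)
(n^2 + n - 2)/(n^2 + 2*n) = (n - 1)/n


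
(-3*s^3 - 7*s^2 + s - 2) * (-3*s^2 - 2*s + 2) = 9*s^5 + 27*s^4 + 5*s^3 - 10*s^2 + 6*s - 4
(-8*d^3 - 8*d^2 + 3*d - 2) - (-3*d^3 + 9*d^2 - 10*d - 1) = -5*d^3 - 17*d^2 + 13*d - 1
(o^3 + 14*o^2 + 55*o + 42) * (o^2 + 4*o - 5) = o^5 + 18*o^4 + 106*o^3 + 192*o^2 - 107*o - 210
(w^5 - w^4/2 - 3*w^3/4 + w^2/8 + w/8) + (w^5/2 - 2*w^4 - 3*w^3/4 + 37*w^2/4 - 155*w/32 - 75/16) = 3*w^5/2 - 5*w^4/2 - 3*w^3/2 + 75*w^2/8 - 151*w/32 - 75/16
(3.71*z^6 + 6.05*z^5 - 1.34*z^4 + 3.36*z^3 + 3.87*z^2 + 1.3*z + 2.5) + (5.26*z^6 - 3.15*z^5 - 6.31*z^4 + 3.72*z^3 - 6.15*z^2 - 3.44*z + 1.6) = 8.97*z^6 + 2.9*z^5 - 7.65*z^4 + 7.08*z^3 - 2.28*z^2 - 2.14*z + 4.1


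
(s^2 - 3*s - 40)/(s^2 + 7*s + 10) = (s - 8)/(s + 2)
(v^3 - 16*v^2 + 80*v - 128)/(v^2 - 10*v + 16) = (v^2 - 8*v + 16)/(v - 2)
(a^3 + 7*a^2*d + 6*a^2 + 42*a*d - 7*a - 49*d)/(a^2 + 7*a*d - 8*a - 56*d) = (a^2 + 6*a - 7)/(a - 8)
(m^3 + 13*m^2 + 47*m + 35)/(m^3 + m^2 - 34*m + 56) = (m^2 + 6*m + 5)/(m^2 - 6*m + 8)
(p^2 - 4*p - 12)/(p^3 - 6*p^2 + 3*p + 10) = (p^2 - 4*p - 12)/(p^3 - 6*p^2 + 3*p + 10)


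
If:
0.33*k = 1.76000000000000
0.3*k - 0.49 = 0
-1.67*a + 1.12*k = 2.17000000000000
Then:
No Solution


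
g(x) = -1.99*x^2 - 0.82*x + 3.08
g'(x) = -3.98*x - 0.82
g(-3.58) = -19.49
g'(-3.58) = 13.43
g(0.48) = 2.23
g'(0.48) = -2.73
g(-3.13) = -13.85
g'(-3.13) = 11.64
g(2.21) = -8.45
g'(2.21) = -9.62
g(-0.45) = 3.05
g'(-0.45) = 0.97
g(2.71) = -13.76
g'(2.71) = -11.61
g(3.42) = -23.00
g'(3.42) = -14.43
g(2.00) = -6.52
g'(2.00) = -8.78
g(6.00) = -73.48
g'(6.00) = -24.70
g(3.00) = -17.29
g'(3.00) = -12.76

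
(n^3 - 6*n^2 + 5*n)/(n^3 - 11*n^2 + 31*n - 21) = n*(n - 5)/(n^2 - 10*n + 21)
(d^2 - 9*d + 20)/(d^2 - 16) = (d - 5)/(d + 4)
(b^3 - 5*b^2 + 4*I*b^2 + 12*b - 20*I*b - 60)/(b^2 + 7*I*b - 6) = (b^2 - b*(5 + 2*I) + 10*I)/(b + I)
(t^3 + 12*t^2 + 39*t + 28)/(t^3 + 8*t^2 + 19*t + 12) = (t + 7)/(t + 3)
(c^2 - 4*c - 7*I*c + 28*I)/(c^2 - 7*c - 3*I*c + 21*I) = (c^2 - 4*c - 7*I*c + 28*I)/(c^2 - 7*c - 3*I*c + 21*I)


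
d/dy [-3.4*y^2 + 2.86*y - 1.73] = 2.86 - 6.8*y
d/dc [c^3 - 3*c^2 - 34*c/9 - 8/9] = 3*c^2 - 6*c - 34/9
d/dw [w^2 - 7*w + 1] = 2*w - 7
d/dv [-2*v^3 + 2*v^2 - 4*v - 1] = -6*v^2 + 4*v - 4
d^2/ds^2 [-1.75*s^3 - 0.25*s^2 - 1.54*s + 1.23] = -10.5*s - 0.5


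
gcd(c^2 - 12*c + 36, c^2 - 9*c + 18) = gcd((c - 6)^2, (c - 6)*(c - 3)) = c - 6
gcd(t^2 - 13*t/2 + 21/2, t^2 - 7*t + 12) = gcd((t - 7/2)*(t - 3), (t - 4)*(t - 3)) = t - 3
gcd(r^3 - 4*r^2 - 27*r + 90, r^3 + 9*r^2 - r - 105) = r^2 + 2*r - 15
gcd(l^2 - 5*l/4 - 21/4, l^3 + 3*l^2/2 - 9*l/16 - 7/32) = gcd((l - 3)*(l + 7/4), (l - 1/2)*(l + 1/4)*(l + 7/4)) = l + 7/4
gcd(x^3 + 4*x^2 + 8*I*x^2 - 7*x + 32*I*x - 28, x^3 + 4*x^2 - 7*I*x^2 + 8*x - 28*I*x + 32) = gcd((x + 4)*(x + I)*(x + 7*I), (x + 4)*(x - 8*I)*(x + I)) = x^2 + x*(4 + I) + 4*I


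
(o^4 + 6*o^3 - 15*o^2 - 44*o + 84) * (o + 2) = o^5 + 8*o^4 - 3*o^3 - 74*o^2 - 4*o + 168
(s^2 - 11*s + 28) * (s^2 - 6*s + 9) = s^4 - 17*s^3 + 103*s^2 - 267*s + 252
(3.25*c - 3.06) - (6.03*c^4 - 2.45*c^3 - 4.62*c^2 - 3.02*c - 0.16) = -6.03*c^4 + 2.45*c^3 + 4.62*c^2 + 6.27*c - 2.9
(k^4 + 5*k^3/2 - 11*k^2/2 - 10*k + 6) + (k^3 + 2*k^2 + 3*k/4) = k^4 + 7*k^3/2 - 7*k^2/2 - 37*k/4 + 6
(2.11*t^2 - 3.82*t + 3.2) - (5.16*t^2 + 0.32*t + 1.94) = -3.05*t^2 - 4.14*t + 1.26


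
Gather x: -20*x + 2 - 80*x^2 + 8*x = -80*x^2 - 12*x + 2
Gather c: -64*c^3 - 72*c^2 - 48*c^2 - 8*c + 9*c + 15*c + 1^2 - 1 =-64*c^3 - 120*c^2 + 16*c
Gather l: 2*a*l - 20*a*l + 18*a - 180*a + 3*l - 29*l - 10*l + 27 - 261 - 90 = -162*a + l*(-18*a - 36) - 324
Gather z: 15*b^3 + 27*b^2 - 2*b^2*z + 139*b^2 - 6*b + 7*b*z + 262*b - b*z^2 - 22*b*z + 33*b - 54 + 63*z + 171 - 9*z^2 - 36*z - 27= 15*b^3 + 166*b^2 + 289*b + z^2*(-b - 9) + z*(-2*b^2 - 15*b + 27) + 90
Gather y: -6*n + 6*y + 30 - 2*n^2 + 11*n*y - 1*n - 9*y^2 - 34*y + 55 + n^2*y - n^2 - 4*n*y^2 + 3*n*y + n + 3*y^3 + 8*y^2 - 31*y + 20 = -3*n^2 - 6*n + 3*y^3 + y^2*(-4*n - 1) + y*(n^2 + 14*n - 59) + 105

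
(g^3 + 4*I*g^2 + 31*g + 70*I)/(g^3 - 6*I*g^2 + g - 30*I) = (g + 7*I)/(g - 3*I)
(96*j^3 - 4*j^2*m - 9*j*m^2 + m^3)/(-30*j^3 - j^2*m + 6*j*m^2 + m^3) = (-32*j^2 + 12*j*m - m^2)/(10*j^2 - 3*j*m - m^2)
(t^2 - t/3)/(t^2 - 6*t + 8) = t*(3*t - 1)/(3*(t^2 - 6*t + 8))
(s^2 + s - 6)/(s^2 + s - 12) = (s^2 + s - 6)/(s^2 + s - 12)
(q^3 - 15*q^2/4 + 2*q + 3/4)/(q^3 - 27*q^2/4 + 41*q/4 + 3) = (q - 1)/(q - 4)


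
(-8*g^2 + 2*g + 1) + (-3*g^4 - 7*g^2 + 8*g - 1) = -3*g^4 - 15*g^2 + 10*g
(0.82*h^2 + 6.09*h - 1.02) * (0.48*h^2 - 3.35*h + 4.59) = 0.3936*h^4 + 0.1762*h^3 - 17.1273*h^2 + 31.3701*h - 4.6818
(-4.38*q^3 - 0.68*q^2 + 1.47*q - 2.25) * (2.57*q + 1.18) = -11.2566*q^4 - 6.916*q^3 + 2.9755*q^2 - 4.0479*q - 2.655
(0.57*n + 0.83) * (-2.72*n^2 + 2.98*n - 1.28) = -1.5504*n^3 - 0.559*n^2 + 1.7438*n - 1.0624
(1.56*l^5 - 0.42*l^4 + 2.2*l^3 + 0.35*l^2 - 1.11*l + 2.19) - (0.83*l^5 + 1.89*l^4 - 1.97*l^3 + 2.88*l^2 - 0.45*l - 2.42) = 0.73*l^5 - 2.31*l^4 + 4.17*l^3 - 2.53*l^2 - 0.66*l + 4.61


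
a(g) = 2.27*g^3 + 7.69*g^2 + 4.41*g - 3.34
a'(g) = 6.81*g^2 + 15.38*g + 4.41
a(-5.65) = -192.19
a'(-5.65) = 134.91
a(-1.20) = -1.48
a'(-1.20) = -4.24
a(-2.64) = -3.15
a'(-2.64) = 11.27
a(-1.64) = 0.10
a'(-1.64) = -2.50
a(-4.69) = -89.05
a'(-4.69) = 82.07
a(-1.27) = -1.19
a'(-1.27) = -4.14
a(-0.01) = -3.38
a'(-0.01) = 4.26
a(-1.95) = 0.47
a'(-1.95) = 0.31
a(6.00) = 790.28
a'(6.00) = 341.85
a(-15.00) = -6000.49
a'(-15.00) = 1305.96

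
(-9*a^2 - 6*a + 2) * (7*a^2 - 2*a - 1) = -63*a^4 - 24*a^3 + 35*a^2 + 2*a - 2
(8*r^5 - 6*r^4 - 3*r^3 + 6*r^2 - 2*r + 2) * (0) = 0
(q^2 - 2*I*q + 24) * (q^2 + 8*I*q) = q^4 + 6*I*q^3 + 40*q^2 + 192*I*q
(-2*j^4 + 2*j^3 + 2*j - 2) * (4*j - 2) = -8*j^5 + 12*j^4 - 4*j^3 + 8*j^2 - 12*j + 4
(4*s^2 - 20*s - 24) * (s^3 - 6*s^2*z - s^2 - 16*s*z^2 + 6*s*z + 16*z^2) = 4*s^5 - 24*s^4*z - 24*s^4 - 64*s^3*z^2 + 144*s^3*z - 4*s^3 + 384*s^2*z^2 + 24*s^2*z + 24*s^2 + 64*s*z^2 - 144*s*z - 384*z^2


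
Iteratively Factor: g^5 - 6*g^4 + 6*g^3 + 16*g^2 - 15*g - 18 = (g + 1)*(g^4 - 7*g^3 + 13*g^2 + 3*g - 18) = (g + 1)^2*(g^3 - 8*g^2 + 21*g - 18) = (g - 2)*(g + 1)^2*(g^2 - 6*g + 9) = (g - 3)*(g - 2)*(g + 1)^2*(g - 3)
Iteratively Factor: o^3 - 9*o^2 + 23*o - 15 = (o - 1)*(o^2 - 8*o + 15) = (o - 3)*(o - 1)*(o - 5)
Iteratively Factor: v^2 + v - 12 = (v - 3)*(v + 4)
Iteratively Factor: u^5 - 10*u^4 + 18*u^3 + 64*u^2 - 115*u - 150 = (u - 3)*(u^4 - 7*u^3 - 3*u^2 + 55*u + 50) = (u - 5)*(u - 3)*(u^3 - 2*u^2 - 13*u - 10) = (u - 5)*(u - 3)*(u + 1)*(u^2 - 3*u - 10) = (u - 5)^2*(u - 3)*(u + 1)*(u + 2)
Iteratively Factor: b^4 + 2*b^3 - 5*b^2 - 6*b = (b)*(b^3 + 2*b^2 - 5*b - 6) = b*(b + 1)*(b^2 + b - 6) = b*(b - 2)*(b + 1)*(b + 3)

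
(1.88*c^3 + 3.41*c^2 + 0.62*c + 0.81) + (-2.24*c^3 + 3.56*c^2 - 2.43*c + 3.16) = -0.36*c^3 + 6.97*c^2 - 1.81*c + 3.97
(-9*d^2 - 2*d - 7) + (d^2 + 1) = -8*d^2 - 2*d - 6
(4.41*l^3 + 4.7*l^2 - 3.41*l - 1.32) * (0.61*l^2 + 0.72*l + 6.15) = 2.6901*l^5 + 6.0422*l^4 + 28.4254*l^3 + 25.6446*l^2 - 21.9219*l - 8.118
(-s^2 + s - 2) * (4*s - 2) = -4*s^3 + 6*s^2 - 10*s + 4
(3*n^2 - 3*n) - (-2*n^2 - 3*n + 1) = 5*n^2 - 1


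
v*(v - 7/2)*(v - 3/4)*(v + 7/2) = v^4 - 3*v^3/4 - 49*v^2/4 + 147*v/16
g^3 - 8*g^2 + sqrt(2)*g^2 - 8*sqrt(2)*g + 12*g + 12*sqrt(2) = (g - 6)*(g - 2)*(g + sqrt(2))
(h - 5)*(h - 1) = h^2 - 6*h + 5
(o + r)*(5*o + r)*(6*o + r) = 30*o^3 + 41*o^2*r + 12*o*r^2 + r^3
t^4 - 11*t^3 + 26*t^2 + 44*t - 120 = (t - 6)*(t - 5)*(t - 2)*(t + 2)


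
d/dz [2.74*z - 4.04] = 2.74000000000000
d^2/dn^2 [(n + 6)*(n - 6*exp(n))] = -6*n*exp(n) - 48*exp(n) + 2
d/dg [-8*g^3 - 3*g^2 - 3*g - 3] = -24*g^2 - 6*g - 3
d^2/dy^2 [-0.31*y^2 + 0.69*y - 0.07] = -0.620000000000000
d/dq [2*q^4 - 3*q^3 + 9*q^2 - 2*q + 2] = 8*q^3 - 9*q^2 + 18*q - 2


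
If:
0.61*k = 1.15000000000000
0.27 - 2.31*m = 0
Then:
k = 1.89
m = 0.12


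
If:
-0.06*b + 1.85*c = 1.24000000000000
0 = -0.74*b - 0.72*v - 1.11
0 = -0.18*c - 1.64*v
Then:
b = -1.43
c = 0.62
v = -0.07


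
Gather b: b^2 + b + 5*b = b^2 + 6*b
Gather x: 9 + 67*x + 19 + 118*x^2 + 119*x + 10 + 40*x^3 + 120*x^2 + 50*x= 40*x^3 + 238*x^2 + 236*x + 38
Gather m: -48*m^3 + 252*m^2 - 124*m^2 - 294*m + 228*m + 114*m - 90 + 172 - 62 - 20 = -48*m^3 + 128*m^2 + 48*m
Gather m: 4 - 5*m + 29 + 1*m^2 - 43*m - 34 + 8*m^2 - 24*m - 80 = 9*m^2 - 72*m - 81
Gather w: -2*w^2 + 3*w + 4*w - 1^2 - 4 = -2*w^2 + 7*w - 5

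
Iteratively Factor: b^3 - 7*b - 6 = (b + 1)*(b^2 - b - 6) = (b - 3)*(b + 1)*(b + 2)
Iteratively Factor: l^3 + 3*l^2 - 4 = (l + 2)*(l^2 + l - 2) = (l + 2)^2*(l - 1)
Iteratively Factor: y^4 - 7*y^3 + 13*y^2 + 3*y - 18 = (y - 3)*(y^3 - 4*y^2 + y + 6) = (y - 3)^2*(y^2 - y - 2) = (y - 3)^2*(y + 1)*(y - 2)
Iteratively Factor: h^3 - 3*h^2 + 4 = (h + 1)*(h^2 - 4*h + 4) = (h - 2)*(h + 1)*(h - 2)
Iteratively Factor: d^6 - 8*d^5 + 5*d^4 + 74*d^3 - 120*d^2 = (d)*(d^5 - 8*d^4 + 5*d^3 + 74*d^2 - 120*d) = d*(d + 3)*(d^4 - 11*d^3 + 38*d^2 - 40*d) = d*(d - 5)*(d + 3)*(d^3 - 6*d^2 + 8*d) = d^2*(d - 5)*(d + 3)*(d^2 - 6*d + 8) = d^2*(d - 5)*(d - 2)*(d + 3)*(d - 4)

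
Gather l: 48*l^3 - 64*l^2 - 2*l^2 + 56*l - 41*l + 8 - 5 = 48*l^3 - 66*l^2 + 15*l + 3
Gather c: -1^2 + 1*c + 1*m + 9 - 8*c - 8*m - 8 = -7*c - 7*m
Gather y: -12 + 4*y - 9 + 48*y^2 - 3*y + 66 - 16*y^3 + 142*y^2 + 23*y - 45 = -16*y^3 + 190*y^2 + 24*y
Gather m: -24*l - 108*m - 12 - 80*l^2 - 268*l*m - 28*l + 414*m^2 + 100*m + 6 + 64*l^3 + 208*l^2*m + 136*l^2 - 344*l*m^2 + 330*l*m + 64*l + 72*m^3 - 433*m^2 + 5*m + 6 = 64*l^3 + 56*l^2 + 12*l + 72*m^3 + m^2*(-344*l - 19) + m*(208*l^2 + 62*l - 3)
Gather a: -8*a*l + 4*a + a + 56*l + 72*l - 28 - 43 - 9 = a*(5 - 8*l) + 128*l - 80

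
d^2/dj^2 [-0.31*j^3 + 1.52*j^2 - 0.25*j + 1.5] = 3.04 - 1.86*j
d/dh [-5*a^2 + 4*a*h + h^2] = 4*a + 2*h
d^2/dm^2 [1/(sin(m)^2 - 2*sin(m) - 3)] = (6*sin(m) + 4*cos(m)^2 - 18)*cos(m)^2/(-sin(m)^2 + 2*sin(m) + 3)^3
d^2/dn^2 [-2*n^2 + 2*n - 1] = -4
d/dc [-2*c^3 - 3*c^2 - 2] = 6*c*(-c - 1)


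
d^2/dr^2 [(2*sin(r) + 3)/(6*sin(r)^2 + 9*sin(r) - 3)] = (-8*sin(r)^5 - 36*sin(r)^4 - 62*sin(r)^3 + 15*sin(r)^2 + 121*sin(r) + 78)/(3*(3*sin(r) - cos(2*r))^3)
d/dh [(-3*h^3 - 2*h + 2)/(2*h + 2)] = (-6*h^3 - 9*h^2 - 4)/(2*(h^2 + 2*h + 1))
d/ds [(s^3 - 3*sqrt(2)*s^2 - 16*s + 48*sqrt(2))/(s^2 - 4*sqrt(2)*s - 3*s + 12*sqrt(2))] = ((-2*s + 3 + 4*sqrt(2))*(s^3 - 3*sqrt(2)*s^2 - 16*s + 48*sqrt(2)) + (3*s^2 - 6*sqrt(2)*s - 16)*(s^2 - 4*sqrt(2)*s - 3*s + 12*sqrt(2)))/(s^2 - 4*sqrt(2)*s - 3*s + 12*sqrt(2))^2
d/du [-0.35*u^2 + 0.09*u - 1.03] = 0.09 - 0.7*u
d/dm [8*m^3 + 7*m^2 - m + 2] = 24*m^2 + 14*m - 1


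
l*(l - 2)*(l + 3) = l^3 + l^2 - 6*l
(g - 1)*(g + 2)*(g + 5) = g^3 + 6*g^2 + 3*g - 10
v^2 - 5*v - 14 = (v - 7)*(v + 2)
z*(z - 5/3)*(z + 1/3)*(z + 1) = z^4 - z^3/3 - 17*z^2/9 - 5*z/9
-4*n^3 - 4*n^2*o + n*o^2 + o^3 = (-2*n + o)*(n + o)*(2*n + o)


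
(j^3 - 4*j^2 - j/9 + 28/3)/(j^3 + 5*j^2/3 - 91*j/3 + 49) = (j + 4/3)/(j + 7)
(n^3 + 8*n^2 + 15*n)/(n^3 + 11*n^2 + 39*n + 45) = n/(n + 3)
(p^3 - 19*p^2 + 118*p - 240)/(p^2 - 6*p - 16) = (p^2 - 11*p + 30)/(p + 2)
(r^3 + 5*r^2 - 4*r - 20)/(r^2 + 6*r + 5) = (r^2 - 4)/(r + 1)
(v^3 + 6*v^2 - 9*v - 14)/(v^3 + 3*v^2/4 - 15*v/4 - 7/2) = 4*(v + 7)/(4*v + 7)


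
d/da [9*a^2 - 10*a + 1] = 18*a - 10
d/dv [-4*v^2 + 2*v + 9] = 2 - 8*v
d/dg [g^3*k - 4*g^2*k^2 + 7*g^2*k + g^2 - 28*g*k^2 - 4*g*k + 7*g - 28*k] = 3*g^2*k - 8*g*k^2 + 14*g*k + 2*g - 28*k^2 - 4*k + 7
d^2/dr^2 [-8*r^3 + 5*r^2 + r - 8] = 10 - 48*r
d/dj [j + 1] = 1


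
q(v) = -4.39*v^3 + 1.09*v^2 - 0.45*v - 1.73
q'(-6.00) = -487.65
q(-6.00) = 988.45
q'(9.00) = -1047.60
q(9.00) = -3117.80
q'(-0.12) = -0.90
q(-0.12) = -1.65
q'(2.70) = -90.57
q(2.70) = -81.41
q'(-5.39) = -394.82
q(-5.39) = 719.80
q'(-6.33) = -541.96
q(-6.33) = 1158.26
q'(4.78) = -290.94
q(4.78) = -458.43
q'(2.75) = -94.05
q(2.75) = -86.02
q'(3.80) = -182.34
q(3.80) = -228.59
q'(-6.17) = -515.27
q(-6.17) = 1073.69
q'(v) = -13.17*v^2 + 2.18*v - 0.45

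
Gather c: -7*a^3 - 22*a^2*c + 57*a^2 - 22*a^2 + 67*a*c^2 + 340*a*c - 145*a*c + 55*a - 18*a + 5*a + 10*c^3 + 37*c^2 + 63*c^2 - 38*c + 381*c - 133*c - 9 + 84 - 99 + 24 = -7*a^3 + 35*a^2 + 42*a + 10*c^3 + c^2*(67*a + 100) + c*(-22*a^2 + 195*a + 210)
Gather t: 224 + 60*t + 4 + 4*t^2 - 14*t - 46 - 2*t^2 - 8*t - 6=2*t^2 + 38*t + 176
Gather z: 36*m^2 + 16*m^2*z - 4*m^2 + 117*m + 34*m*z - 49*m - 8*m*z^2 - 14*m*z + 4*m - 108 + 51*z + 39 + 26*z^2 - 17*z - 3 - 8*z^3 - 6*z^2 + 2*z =32*m^2 + 72*m - 8*z^3 + z^2*(20 - 8*m) + z*(16*m^2 + 20*m + 36) - 72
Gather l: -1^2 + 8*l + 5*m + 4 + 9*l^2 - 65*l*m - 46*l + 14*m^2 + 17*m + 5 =9*l^2 + l*(-65*m - 38) + 14*m^2 + 22*m + 8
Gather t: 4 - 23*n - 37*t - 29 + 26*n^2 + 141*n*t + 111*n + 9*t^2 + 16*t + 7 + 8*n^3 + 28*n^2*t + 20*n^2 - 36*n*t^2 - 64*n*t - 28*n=8*n^3 + 46*n^2 + 60*n + t^2*(9 - 36*n) + t*(28*n^2 + 77*n - 21) - 18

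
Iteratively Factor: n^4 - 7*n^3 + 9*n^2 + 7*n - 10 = (n - 5)*(n^3 - 2*n^2 - n + 2) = (n - 5)*(n - 2)*(n^2 - 1) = (n - 5)*(n - 2)*(n - 1)*(n + 1)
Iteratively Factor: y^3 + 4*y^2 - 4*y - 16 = (y - 2)*(y^2 + 6*y + 8) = (y - 2)*(y + 4)*(y + 2)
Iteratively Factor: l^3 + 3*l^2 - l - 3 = (l + 1)*(l^2 + 2*l - 3) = (l - 1)*(l + 1)*(l + 3)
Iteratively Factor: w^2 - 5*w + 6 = (w - 2)*(w - 3)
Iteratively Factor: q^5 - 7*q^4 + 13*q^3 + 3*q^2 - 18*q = (q - 2)*(q^4 - 5*q^3 + 3*q^2 + 9*q) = q*(q - 2)*(q^3 - 5*q^2 + 3*q + 9) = q*(q - 3)*(q - 2)*(q^2 - 2*q - 3) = q*(q - 3)*(q - 2)*(q + 1)*(q - 3)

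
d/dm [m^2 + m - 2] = 2*m + 1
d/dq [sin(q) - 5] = cos(q)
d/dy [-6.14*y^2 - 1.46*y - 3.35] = -12.28*y - 1.46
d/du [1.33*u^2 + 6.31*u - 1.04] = 2.66*u + 6.31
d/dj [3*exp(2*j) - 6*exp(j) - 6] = 6*(exp(j) - 1)*exp(j)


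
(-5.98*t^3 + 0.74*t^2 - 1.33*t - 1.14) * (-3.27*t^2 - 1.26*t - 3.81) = 19.5546*t^5 + 5.115*t^4 + 26.2005*t^3 + 2.5842*t^2 + 6.5037*t + 4.3434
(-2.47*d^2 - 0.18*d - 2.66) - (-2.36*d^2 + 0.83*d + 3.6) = -0.11*d^2 - 1.01*d - 6.26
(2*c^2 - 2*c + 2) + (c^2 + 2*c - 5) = 3*c^2 - 3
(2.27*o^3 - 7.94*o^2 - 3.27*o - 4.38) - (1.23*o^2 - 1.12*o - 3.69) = 2.27*o^3 - 9.17*o^2 - 2.15*o - 0.69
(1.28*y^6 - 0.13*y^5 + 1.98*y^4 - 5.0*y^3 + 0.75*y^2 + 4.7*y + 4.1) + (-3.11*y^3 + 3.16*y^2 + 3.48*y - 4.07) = 1.28*y^6 - 0.13*y^5 + 1.98*y^4 - 8.11*y^3 + 3.91*y^2 + 8.18*y + 0.0299999999999994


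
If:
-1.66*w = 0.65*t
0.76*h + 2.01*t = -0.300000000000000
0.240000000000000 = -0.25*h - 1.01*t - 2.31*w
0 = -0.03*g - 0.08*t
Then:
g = -0.68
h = -1.07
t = 0.25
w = -0.10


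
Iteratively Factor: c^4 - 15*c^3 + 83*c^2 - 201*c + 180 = (c - 3)*(c^3 - 12*c^2 + 47*c - 60) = (c - 5)*(c - 3)*(c^2 - 7*c + 12) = (c - 5)*(c - 3)^2*(c - 4)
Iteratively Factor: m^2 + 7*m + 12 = (m + 3)*(m + 4)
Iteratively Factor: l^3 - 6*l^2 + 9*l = (l - 3)*(l^2 - 3*l) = (l - 3)^2*(l)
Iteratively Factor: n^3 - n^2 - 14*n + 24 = (n + 4)*(n^2 - 5*n + 6) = (n - 2)*(n + 4)*(n - 3)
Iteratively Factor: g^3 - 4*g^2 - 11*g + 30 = (g - 2)*(g^2 - 2*g - 15) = (g - 2)*(g + 3)*(g - 5)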